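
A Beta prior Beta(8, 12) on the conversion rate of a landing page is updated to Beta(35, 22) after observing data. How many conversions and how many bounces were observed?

Under Beta–binomial conjugacy the posterior parameters are (α+s, β+f).
Match parameters: s=35−8=27, f=22−12=10.

27 conversions and 10 bounces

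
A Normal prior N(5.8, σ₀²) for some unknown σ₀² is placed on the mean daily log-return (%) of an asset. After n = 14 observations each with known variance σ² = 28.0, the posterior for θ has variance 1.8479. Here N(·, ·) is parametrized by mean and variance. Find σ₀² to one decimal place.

σ₀² = 24.3

Posterior precision equals prior precision plus data precision: 1/σ_n² = 1/σ₀² + n/σ².
So 1/σ₀² = 1/1.8479 − 14/28.0 = 0.541155 − 0.500000 = 0.041155.
Hence σ₀² = 1/0.041155 ≈ 24.3.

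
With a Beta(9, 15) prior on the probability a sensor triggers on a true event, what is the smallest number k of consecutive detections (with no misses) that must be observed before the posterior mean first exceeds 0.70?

After k detections and 0 misses the posterior is Beta(9+k, 15), with mean (9+k)/(9+15+k).
Set (9+k)/(24+k) > 0.70 and solve: k > (0.70·24 − 9)/(1 − 0.70) = 26.000.
The smallest integer exceeding 26.000 is 27, and checking k=27: (36)/(51) = 0.7059 > 0.70.

k = 27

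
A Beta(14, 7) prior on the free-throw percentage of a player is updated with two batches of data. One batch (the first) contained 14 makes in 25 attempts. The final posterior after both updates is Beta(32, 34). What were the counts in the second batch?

4 makes and 16 misses

Sequential conjugate updates are equivalent to a single update on the pooled data, so total successes = posterior α − prior α and total failures = posterior β − prior β.
Total across both batches: 32−14=18 makes, 34−7=27 misses.
Subtract the first batch: 18−14=4 makes and 27−11=16 misses.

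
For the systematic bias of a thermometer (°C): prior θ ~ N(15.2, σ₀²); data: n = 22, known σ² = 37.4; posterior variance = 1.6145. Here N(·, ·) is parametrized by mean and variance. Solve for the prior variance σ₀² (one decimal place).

For the Normal–Normal model with known σ², precisions add: τ_n = τ₀ + n/σ².
So 1/σ₀² = 1/1.6145 − 22/37.4 = 0.619387 − 0.588235 = 0.031152.
Hence σ₀² = 1/0.031152 ≈ 32.1.

σ₀² = 32.1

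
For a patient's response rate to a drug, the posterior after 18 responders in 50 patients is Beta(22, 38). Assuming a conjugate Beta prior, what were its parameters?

Beta is conjugate to the binomial likelihood: posterior = Beta(α+s, β+f).
So α = 22 − 18 = 4 and β = 38 − 32 = 6.

Beta(4, 6)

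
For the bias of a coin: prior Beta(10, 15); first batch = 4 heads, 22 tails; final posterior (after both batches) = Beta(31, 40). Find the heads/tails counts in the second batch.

17 heads and 3 tails

Sequential conjugate updates are equivalent to a single update on the pooled data, so total successes = posterior α − prior α and total failures = posterior β − prior β.
Total across both batches: 31−10=21 heads, 40−15=25 tails.
Subtract the first batch: 21−4=17 heads and 25−22=3 tails.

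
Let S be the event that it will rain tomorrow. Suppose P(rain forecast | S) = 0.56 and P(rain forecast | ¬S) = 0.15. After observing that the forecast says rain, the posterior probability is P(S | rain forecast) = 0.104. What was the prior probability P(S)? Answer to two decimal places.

Bayes' rule in odds form gives O(S|E) = O(S)·[P(E|S)/P(E|¬S)], hence O(S) = O(S|E)/LR.
Posterior odds = 0.104/(1−0.104) = 0.1161. LR = 0.56/0.15 = 3.7333.
Prior odds = 0.1161/3.7333 = 0.0311, so P(S) = 0.0311/(1+0.0311) ≈ 0.03.

P(S) = 0.03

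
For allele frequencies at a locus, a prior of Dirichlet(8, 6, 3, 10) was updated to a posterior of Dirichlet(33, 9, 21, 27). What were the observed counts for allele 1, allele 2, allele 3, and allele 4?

counts (25, 3, 18, 17)

For a Dirichlet(α) prior with multinomial counts c, the posterior is Dirichlet(α + c) componentwise.
Counts are posterior − prior componentwise: 33−8=25, 9−6=3, 21−3=18, 27−10=17.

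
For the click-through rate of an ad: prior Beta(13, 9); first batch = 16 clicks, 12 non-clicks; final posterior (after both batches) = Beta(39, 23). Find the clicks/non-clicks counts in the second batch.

10 clicks and 2 non-clicks

Sequential conjugate updates are equivalent to a single update on the pooled data, so total successes = posterior α − prior α and total failures = posterior β − prior β.
Total across both batches: 39−13=26 clicks, 23−9=14 non-clicks.
Subtract the first batch: 26−16=10 clicks and 14−12=2 non-clicks.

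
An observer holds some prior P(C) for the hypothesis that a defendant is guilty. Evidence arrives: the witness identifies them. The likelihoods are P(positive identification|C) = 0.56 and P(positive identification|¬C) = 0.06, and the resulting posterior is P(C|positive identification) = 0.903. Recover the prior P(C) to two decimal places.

P(C) = 0.50

In odds form, posterior odds = prior odds × likelihood ratio, so prior odds = posterior odds ÷ LR.
Posterior odds = 0.903/(1−0.903) = 9.3093. LR = 0.56/0.06 = 9.3333.
Prior odds = 9.3093/9.3333 = 0.9974, so P(C) = 0.9974/(1+0.9974) ≈ 0.50.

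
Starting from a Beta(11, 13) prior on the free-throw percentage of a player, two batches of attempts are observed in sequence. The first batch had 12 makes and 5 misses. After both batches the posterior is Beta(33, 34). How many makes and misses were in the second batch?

Because Beta–binomial updating is additive in the counts, the combined data contributed (α_post−α_prior, β_post−β_prior) successes and failures.
Total across both batches: 33−11=22 makes, 34−13=21 misses.
Subtract the first batch: 22−12=10 makes and 21−5=16 misses.

10 makes and 16 misses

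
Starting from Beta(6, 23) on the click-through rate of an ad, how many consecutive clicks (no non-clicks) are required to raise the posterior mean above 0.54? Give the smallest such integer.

After k clicks and 0 non-clicks the posterior is Beta(6+k, 23), with mean (6+k)/(6+23+k).
Set (6+k)/(29+k) > 0.54 and solve: k > (0.54·29 − 6)/(1 − 0.54) = 21.000.
The smallest integer exceeding 21.000 is 22, and checking k=22: (28)/(51) = 0.5490 > 0.54.

k = 22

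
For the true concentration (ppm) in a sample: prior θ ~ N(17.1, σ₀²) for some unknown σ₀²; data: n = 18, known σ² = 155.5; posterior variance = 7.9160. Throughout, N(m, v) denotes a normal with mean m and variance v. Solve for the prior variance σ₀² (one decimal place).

σ₀² = 94.6

Posterior precision equals prior precision plus data precision: 1/σ_n² = 1/σ₀² + n/σ².
So 1/σ₀² = 1/7.9160 − 18/155.5 = 0.126326 − 0.115756 = 0.010570.
Hence σ₀² = 1/0.010570 ≈ 94.6.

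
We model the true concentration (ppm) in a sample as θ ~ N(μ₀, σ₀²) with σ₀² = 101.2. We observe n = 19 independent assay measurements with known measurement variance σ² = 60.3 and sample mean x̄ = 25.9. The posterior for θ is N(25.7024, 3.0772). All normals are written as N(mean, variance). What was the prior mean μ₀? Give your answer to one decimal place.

The posterior mean is a precision-weighted average: μ_n = (τ₀μ₀ + τ_data·x̄)/(τ₀+τ_data), with τ₀=1/σ₀² and τ_data=n/σ².
Here τ₀ = 1/101.2 = 0.009881 and τ_data = 19/60.3 = 0.315091, so τ_n = 0.324972.
Rearranging for μ₀: μ₀ = (μ_n·τ_n − τ_data·x̄)/τ₀ = (25.7024·0.324972 − 0.315091·25.9) / 0.009881 = 0.191703/0.009881 ≈ 19.4.

μ₀ = 19.4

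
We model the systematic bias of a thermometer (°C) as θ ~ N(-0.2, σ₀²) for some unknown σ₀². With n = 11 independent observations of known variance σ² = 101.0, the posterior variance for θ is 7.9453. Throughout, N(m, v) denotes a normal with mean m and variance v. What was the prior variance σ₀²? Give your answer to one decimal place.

σ₀² = 59.0

Posterior precision equals prior precision plus data precision: 1/σ_n² = 1/σ₀² + n/σ².
So 1/σ₀² = 1/7.9453 − 11/101.0 = 0.125861 − 0.108911 = 0.016950.
Hence σ₀² = 1/0.016950 ≈ 59.0.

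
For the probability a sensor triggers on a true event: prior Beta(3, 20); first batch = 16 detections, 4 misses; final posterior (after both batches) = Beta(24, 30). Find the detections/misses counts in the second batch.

5 detections and 6 misses

Sequential conjugate updates are equivalent to a single update on the pooled data, so total successes = posterior α − prior α and total failures = posterior β − prior β.
Total across both batches: 24−3=21 detections, 30−20=10 misses.
Subtract the first batch: 21−16=5 detections and 10−4=6 misses.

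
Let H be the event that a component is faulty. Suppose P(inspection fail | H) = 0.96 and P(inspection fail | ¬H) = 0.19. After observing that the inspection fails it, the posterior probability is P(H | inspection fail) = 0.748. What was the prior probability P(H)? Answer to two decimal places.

Bayes' rule in odds form gives O(H|E) = O(H)·[P(E|H)/P(E|¬H)], hence O(H) = O(H|E)/LR.
Posterior odds = 0.748/(1−0.748) = 2.9683. LR = 0.96/0.19 = 5.0526.
Prior odds = 2.9683/5.0526 = 0.5875, so P(H) = 0.5875/(1+0.5875) ≈ 0.37.

P(H) = 0.37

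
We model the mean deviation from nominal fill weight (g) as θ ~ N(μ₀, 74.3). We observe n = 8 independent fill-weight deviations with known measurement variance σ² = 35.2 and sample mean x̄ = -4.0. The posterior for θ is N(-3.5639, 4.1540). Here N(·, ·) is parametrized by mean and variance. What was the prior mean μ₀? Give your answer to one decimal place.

μ₀ = 3.8

With known observation variance, the Normal–Normal posterior has precision τ_n = τ₀ + n/σ² and mean μ_n = (τ₀μ₀ + (n/σ²)x̄)/τ_n.
Here τ₀ = 1/74.3 = 0.013459 and τ_data = 8/35.2 = 0.227273, so τ_n = 0.240732.
Rearranging for μ₀: μ₀ = (μ_n·τ_n − τ_data·x̄)/τ₀ = (-3.5639·0.240732 − 0.227273·-4.0) / 0.013459 = 0.051147/0.013459 ≈ 3.8.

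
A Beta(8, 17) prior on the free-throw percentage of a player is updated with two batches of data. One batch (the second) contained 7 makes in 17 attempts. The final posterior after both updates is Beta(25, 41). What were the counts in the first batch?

Because Beta–binomial updating is additive in the counts, the combined data contributed (α_post−α_prior, β_post−β_prior) successes and failures.
Total across both batches: 25−8=17 makes, 41−17=24 misses.
Subtract the second batch: 17−7=10 makes and 24−10=14 misses.

10 makes and 14 misses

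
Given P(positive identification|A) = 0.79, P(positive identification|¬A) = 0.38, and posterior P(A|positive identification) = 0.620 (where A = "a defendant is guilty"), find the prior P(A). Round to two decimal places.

P(A) = 0.44

In odds form, posterior odds = prior odds × likelihood ratio, so prior odds = posterior odds ÷ LR.
Posterior odds = 0.620/(1−0.620) = 1.6316. LR = 0.79/0.38 = 2.0789.
Prior odds = 1.6316/2.0789 = 0.7848, so P(A) = 0.7848/(1+0.7848) ≈ 0.44.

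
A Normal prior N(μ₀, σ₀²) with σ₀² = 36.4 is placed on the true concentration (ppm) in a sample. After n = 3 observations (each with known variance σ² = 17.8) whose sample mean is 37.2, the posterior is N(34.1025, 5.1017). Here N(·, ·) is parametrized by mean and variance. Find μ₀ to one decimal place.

The posterior mean is a precision-weighted average: μ_n = (τ₀μ₀ + τ_data·x̄)/(τ₀+τ_data), with τ₀=1/σ₀² and τ_data=n/σ².
Here τ₀ = 1/36.4 = 0.027473 and τ_data = 3/17.8 = 0.168539, so τ_n = 0.196012.
Rearranging for μ₀: μ₀ = (μ_n·τ_n − τ_data·x̄)/τ₀ = (34.1025·0.196012 − 0.168539·37.2) / 0.027473 = 0.414848/0.027473 ≈ 15.1.

μ₀ = 15.1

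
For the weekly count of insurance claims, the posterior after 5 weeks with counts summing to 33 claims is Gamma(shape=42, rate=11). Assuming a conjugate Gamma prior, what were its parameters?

Gamma–Poisson conjugacy: posterior shape = α + Σxᵢ, posterior rate = β + n.
So α = 42 − 33 = 9 and β = 11 − 5 = 6.

Gamma(shape=9, rate=6)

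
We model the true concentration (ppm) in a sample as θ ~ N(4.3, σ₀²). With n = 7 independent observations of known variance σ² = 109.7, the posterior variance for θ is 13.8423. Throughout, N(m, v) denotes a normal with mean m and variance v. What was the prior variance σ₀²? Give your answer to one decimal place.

σ₀² = 118.6

For the Normal–Normal model with known σ², precisions add: τ_n = τ₀ + n/σ².
So 1/σ₀² = 1/13.8423 − 7/109.7 = 0.072242 − 0.063810 = 0.008432.
Hence σ₀² = 1/0.008432 ≈ 118.6.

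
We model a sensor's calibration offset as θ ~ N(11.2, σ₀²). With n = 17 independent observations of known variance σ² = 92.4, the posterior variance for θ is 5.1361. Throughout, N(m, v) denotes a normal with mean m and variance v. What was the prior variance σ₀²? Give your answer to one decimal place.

Posterior precision equals prior precision plus data precision: 1/σ_n² = 1/σ₀² + n/σ².
So 1/σ₀² = 1/5.1361 − 17/92.4 = 0.194700 − 0.183983 = 0.010717.
Hence σ₀² = 1/0.010717 ≈ 93.3.

σ₀² = 93.3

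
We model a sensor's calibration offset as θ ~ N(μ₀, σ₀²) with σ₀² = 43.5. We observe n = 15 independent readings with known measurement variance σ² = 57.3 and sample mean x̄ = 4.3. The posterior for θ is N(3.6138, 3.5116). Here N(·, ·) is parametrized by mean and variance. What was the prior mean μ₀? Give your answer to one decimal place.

μ₀ = -4.2

The posterior mean is a precision-weighted average: μ_n = (τ₀μ₀ + τ_data·x̄)/(τ₀+τ_data), with τ₀=1/σ₀² and τ_data=n/σ².
Here τ₀ = 1/43.5 = 0.022989 and τ_data = 15/57.3 = 0.261780, so τ_n = 0.284769.
Rearranging for μ₀: μ₀ = (μ_n·τ_n − τ_data·x̄)/τ₀ = (3.6138·0.284769 − 0.261780·4.3) / 0.022989 = -0.096556/0.022989 ≈ -4.2.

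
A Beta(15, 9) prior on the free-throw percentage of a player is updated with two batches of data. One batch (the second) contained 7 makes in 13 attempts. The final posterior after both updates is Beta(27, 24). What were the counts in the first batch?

Because Beta–binomial updating is additive in the counts, the combined data contributed (α_post−α_prior, β_post−β_prior) successes and failures.
Total across both batches: 27−15=12 makes, 24−9=15 misses.
Subtract the second batch: 12−7=5 makes and 15−6=9 misses.

5 makes and 9 misses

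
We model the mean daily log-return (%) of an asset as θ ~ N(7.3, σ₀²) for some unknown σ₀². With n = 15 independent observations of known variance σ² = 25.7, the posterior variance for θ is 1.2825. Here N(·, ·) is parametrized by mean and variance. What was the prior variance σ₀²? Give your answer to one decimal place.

For the Normal–Normal model with known σ², precisions add: τ_n = τ₀ + n/σ².
So 1/σ₀² = 1/1.2825 − 15/25.7 = 0.779727 − 0.583658 = 0.196069.
Hence σ₀² = 1/0.196069 ≈ 5.1.

σ₀² = 5.1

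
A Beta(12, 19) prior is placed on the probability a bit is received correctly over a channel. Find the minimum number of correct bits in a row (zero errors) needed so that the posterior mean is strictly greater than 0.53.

After k correct bits and 0 errors the posterior is Beta(12+k, 19), with mean (12+k)/(12+19+k).
Set (12+k)/(31+k) > 0.53 and solve: k > (0.53·31 − 12)/(1 − 0.53) = 9.426.
The smallest integer exceeding 9.426 is 10.

k = 10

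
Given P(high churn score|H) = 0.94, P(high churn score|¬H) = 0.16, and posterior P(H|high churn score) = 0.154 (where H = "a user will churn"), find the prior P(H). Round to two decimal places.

Bayes' rule in odds form gives O(H|E) = O(H)·[P(E|H)/P(E|¬H)], hence O(H) = O(H|E)/LR.
Posterior odds = 0.154/(1−0.154) = 0.1820. LR = 0.94/0.16 = 5.8750.
Prior odds = 0.1820/5.8750 = 0.0310, so P(H) = 0.0310/(1+0.0310) ≈ 0.03.

P(H) = 0.03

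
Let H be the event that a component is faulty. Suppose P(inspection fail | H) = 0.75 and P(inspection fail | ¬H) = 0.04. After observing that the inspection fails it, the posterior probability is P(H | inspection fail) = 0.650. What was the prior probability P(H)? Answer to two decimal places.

Bayes' rule in odds form gives O(H|E) = O(H)·[P(E|H)/P(E|¬H)], hence O(H) = O(H|E)/LR.
Posterior odds = 0.650/(1−0.650) = 1.8571. LR = 0.75/0.04 = 18.7500.
Prior odds = 1.8571/18.7500 = 0.0990, so P(H) = 0.0990/(1+0.0990) ≈ 0.09.

P(H) = 0.09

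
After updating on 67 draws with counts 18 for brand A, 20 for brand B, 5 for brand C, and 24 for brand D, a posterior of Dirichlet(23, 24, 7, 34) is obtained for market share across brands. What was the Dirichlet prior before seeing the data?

Dirichlet(5, 4, 2, 10)

For a Dirichlet(α) prior with multinomial counts c, the posterior is Dirichlet(α + c) componentwise.
Subtract each count from the matching posterior parameter: 23−18=5, 24−20=4, 7−5=2, 34−24=10.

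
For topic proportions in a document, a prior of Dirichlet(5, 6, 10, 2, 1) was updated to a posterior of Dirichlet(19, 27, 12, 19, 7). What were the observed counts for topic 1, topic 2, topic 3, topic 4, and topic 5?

For a Dirichlet(α) prior with multinomial counts c, the posterior is Dirichlet(α + c) componentwise.
Counts are posterior − prior componentwise: 19−5=14, 27−6=21, 12−10=2, 19−2=17, 7−1=6.

counts (14, 21, 2, 17, 6)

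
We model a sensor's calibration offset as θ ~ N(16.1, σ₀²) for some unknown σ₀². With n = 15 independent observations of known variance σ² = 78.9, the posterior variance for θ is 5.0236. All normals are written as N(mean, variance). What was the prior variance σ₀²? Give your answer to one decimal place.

For the Normal–Normal model with known σ², precisions add: τ_n = τ₀ + n/σ².
So 1/σ₀² = 1/5.0236 − 15/78.9 = 0.199060 − 0.190114 = 0.008946.
Hence σ₀² = 1/0.008946 ≈ 111.8.

σ₀² = 111.8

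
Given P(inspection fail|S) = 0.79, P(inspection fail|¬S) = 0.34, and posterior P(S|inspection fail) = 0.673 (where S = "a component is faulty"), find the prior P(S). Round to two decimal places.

P(S) = 0.47

Bayes' rule in odds form gives O(S|E) = O(S)·[P(E|S)/P(E|¬S)], hence O(S) = O(S|E)/LR.
Posterior odds = 0.673/(1−0.673) = 2.0581. LR = 0.79/0.34 = 2.3235.
Prior odds = 2.0581/2.3235 = 0.8858, so P(S) = 0.8858/(1+0.8858) ≈ 0.47.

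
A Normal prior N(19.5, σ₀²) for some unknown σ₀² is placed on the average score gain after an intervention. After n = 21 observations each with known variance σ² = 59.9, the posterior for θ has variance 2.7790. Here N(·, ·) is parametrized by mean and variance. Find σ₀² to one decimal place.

σ₀² = 108.0

Posterior precision equals prior precision plus data precision: 1/σ_n² = 1/σ₀² + n/σ².
So 1/σ₀² = 1/2.7790 − 21/59.9 = 0.359842 − 0.350584 = 0.009258.
Hence σ₀² = 1/0.009258 ≈ 108.0.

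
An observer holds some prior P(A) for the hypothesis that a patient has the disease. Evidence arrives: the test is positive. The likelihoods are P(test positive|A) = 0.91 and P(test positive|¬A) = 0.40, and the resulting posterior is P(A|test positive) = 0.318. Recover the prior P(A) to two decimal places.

P(A) = 0.17

Bayes' rule in odds form gives O(A|E) = O(A)·[P(E|A)/P(E|¬A)], hence O(A) = O(A|E)/LR.
Posterior odds = 0.318/(1−0.318) = 0.4663. LR = 0.91/0.40 = 2.2750.
Prior odds = 0.4663/2.2750 = 0.2050, so P(A) = 0.2050/(1+0.2050) ≈ 0.17.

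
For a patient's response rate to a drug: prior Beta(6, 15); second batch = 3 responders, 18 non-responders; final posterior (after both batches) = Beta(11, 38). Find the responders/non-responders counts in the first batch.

2 responders and 5 non-responders

Sequential conjugate updates are equivalent to a single update on the pooled data, so total successes = posterior α − prior α and total failures = posterior β − prior β.
Total across both batches: 11−6=5 responders, 38−15=23 non-responders.
Subtract the second batch: 5−3=2 responders and 23−18=5 non-responders.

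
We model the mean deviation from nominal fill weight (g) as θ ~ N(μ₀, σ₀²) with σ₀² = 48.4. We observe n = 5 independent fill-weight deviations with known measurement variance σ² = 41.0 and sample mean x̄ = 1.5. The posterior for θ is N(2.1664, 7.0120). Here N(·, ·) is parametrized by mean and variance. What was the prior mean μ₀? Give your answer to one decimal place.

With known observation variance, the Normal–Normal posterior has precision τ_n = τ₀ + n/σ² and mean μ_n = (τ₀μ₀ + (n/σ²)x̄)/τ_n.
Here τ₀ = 1/48.4 = 0.020661 and τ_data = 5/41.0 = 0.121951, so τ_n = 0.142612.
Rearranging for μ₀: μ₀ = (μ_n·τ_n − τ_data·x̄)/τ₀ = (2.1664·0.142612 − 0.121951·1.5) / 0.020661 = 0.126028/0.020661 ≈ 6.1.

μ₀ = 6.1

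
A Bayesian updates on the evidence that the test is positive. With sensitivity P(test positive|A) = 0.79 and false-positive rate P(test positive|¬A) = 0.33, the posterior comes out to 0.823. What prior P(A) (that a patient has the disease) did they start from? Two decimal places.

Bayes' rule in odds form gives O(A|E) = O(A)·[P(E|A)/P(E|¬A)], hence O(A) = O(A|E)/LR.
Posterior odds = 0.823/(1−0.823) = 4.6497. LR = 0.79/0.33 = 2.3939.
Prior odds = 4.6497/2.3939 = 1.9423, so P(A) = 1.9423/(1+1.9423) ≈ 0.66.

P(A) = 0.66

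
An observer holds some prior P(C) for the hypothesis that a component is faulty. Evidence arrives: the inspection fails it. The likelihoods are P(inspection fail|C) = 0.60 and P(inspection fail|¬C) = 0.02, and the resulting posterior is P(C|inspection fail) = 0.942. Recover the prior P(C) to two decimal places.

P(C) = 0.35

Bayes' rule in odds form gives O(C|E) = O(C)·[P(E|C)/P(E|¬C)], hence O(C) = O(C|E)/LR.
Posterior odds = 0.942/(1−0.942) = 16.2414. LR = 0.60/0.02 = 30.0000.
Prior odds = 16.2414/30.0000 = 0.5414, so P(C) = 0.5414/(1+0.5414) ≈ 0.35.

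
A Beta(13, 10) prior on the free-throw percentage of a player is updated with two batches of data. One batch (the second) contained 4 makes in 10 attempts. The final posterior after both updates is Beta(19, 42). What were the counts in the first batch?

Sequential conjugate updates are equivalent to a single update on the pooled data, so total successes = posterior α − prior α and total failures = posterior β − prior β.
Total across both batches: 19−13=6 makes, 42−10=32 misses.
Subtract the second batch: 6−4=2 makes and 32−6=26 misses.

2 makes and 26 misses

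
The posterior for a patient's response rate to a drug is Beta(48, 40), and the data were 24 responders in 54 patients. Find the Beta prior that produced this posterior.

Beta(24, 10)

Under Beta–binomial conjugacy the posterior parameters are (α+s, β+f).
So α = 48 − 24 = 24 and β = 40 − 30 = 10.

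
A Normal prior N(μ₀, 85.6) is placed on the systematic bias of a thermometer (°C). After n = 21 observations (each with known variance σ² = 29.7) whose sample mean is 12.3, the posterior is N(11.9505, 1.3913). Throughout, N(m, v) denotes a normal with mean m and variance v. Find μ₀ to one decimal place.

With known observation variance, the Normal–Normal posterior has precision τ_n = τ₀ + n/σ² and mean μ_n = (τ₀μ₀ + (n/σ²)x̄)/τ_n.
Here τ₀ = 1/85.6 = 0.011682 and τ_data = 21/29.7 = 0.707071, so τ_n = 0.718753.
Rearranging for μ₀: μ₀ = (μ_n·τ_n − τ_data·x̄)/τ₀ = (11.9505·0.718753 − 0.707071·12.3) / 0.011682 = -0.107516/0.011682 ≈ -9.2.

μ₀ = -9.2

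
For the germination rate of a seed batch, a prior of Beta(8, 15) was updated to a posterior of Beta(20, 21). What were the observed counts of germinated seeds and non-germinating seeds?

12 germinated seeds and 6 non-germinating seeds

A Beta(α, β) prior with s successes and f failures in binomial data gives a Beta(α+s, β+f) posterior.
Match parameters: s=20−8=12, f=21−15=6.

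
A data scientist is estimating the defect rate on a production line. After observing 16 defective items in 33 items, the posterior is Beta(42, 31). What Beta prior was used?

Beta(26, 14)

A Beta(a, b) prior with s successes and f failures in binomial data gives a Beta(a+s, b+f) posterior.
So a = 42 − 16 = 26 and b = 31 − 17 = 14.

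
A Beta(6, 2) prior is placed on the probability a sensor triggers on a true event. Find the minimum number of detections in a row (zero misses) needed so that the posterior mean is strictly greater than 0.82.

k = 4

After k detections and 0 misses the posterior is Beta(6+k, 2), with mean (6+k)/(6+2+k).
Set (6+k)/(8+k) > 0.82 and solve: k > (0.82·8 − 6)/(1 − 0.82) = 3.111.
The smallest integer exceeding 3.111 is 4.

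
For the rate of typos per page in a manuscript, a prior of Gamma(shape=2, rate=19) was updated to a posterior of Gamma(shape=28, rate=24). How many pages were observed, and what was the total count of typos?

A Gamma(α, β) prior (rate parametrization) on a Poisson rate with n observations summing to S gives posterior Gamma(α+S, β+n).
Matching: Σxᵢ = 28 − 2 = 26 and n = 24 − 19 = 5.

n = 5 pages with total 26 typos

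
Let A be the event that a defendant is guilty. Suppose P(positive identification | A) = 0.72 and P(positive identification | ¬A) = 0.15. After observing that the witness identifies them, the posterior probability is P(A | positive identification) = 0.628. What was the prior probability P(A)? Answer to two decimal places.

P(A) = 0.26

Bayes' rule in odds form gives O(A|E) = O(A)·[P(E|A)/P(E|¬A)], hence O(A) = O(A|E)/LR.
Posterior odds = 0.628/(1−0.628) = 1.6882. LR = 0.72/0.15 = 4.8000.
Prior odds = 1.6882/4.8000 = 0.3517, so P(A) = 0.3517/(1+0.3517) ≈ 0.26.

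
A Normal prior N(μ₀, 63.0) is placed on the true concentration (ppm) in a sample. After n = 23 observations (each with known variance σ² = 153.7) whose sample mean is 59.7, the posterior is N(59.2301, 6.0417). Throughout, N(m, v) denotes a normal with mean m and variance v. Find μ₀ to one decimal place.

μ₀ = 54.8

The posterior mean is a precision-weighted average: μ_n = (τ₀μ₀ + τ_data·x̄)/(τ₀+τ_data), with τ₀=1/σ₀² and τ_data=n/σ².
Here τ₀ = 1/63.0 = 0.015873 and τ_data = 23/153.7 = 0.149642, so τ_n = 0.165515.
Rearranging for μ₀: μ₀ = (μ_n·τ_n − τ_data·x̄)/τ₀ = (59.2301·0.165515 − 0.149642·59.7) / 0.015873 = 0.869843/0.015873 ≈ 54.8.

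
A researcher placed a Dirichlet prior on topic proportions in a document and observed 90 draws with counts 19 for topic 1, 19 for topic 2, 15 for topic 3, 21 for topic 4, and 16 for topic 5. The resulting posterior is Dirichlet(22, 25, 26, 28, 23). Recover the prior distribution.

For a Dirichlet(α) prior with multinomial counts c, the posterior is Dirichlet(α + c) componentwise.
Subtract each count from the matching posterior parameter: 22−19=3, 25−19=6, 26−15=11, 28−21=7, 23−16=7.

Dirichlet(3, 6, 11, 7, 7)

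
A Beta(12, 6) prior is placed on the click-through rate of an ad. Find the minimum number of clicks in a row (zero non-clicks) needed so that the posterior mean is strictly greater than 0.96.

k = 133

After k clicks and 0 non-clicks the posterior is Beta(12+k, 6), with mean (12+k)/(12+6+k).
Set (12+k)/(18+k) > 0.96 and solve: k > (0.96·18 − 12)/(1 − 0.96) = 132.000.
The smallest integer exceeding 132.000 is 133, and checking k=133: (145)/(151) = 0.9603 > 0.96.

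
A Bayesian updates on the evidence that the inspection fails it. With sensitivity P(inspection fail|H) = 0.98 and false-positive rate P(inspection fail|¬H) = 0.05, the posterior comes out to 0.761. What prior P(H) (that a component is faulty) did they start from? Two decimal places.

P(H) = 0.14

In odds form, posterior odds = prior odds × likelihood ratio, so prior odds = posterior odds ÷ LR.
Posterior odds = 0.761/(1−0.761) = 3.1841. LR = 0.98/0.05 = 19.6000.
Prior odds = 3.1841/19.6000 = 0.1625, so P(H) = 0.1625/(1+0.1625) ≈ 0.14.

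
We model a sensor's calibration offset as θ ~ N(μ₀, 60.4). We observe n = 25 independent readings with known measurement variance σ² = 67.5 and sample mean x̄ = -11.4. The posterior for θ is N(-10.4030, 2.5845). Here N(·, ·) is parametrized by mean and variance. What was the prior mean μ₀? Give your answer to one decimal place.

μ₀ = 11.9

With known observation variance, the Normal–Normal posterior has precision τ_n = τ₀ + n/σ² and mean μ_n = (τ₀μ₀ + (n/σ²)x̄)/τ_n.
Here τ₀ = 1/60.4 = 0.016556 and τ_data = 25/67.5 = 0.370370, so τ_n = 0.386926.
Rearranging for μ₀: μ₀ = (μ_n·τ_n − τ_data·x̄)/τ₀ = (-10.4030·0.386926 − 0.370370·-11.4) / 0.016556 = 0.197027/0.016556 ≈ 11.9.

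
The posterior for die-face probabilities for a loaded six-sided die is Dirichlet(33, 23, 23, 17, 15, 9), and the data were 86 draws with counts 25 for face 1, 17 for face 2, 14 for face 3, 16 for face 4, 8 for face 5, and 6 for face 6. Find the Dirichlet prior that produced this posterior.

For a Dirichlet(α) prior with multinomial counts c, the posterior is Dirichlet(α + c) componentwise.
Subtract each count from the matching posterior parameter: 33−25=8, 23−17=6, 23−14=9, 17−16=1, 15−8=7, 9−6=3.

Dirichlet(8, 6, 9, 1, 7, 3)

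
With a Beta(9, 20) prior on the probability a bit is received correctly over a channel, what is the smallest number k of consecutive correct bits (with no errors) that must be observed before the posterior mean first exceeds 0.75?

k = 52

After k correct bits and 0 errors the posterior is Beta(9+k, 20), with mean (9+k)/(9+20+k).
Set (9+k)/(29+k) > 0.75 and solve: k > (0.75·29 − 9)/(1 − 0.75) = 51.000.
The smallest integer exceeding 51.000 is 52, and checking k=52: (61)/(81) = 0.7531 > 0.75.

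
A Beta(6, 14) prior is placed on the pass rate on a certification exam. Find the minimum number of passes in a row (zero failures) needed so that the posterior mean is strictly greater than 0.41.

After k passes and 0 failures the posterior is Beta(6+k, 14), with mean (6+k)/(6+14+k).
Set (6+k)/(20+k) > 0.41 and solve: k > (0.41·20 − 6)/(1 − 0.41) = 3.729.
The smallest integer exceeding 3.729 is 4, and checking k=4: (10)/(24) = 0.4167 > 0.41.

k = 4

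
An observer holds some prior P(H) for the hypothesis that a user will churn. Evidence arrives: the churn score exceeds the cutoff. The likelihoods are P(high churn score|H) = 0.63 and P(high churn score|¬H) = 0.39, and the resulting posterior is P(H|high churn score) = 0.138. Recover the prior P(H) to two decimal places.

P(H) = 0.09

Bayes' rule in odds form gives O(H|E) = O(H)·[P(E|H)/P(E|¬H)], hence O(H) = O(H|E)/LR.
Posterior odds = 0.138/(1−0.138) = 0.1601. LR = 0.63/0.39 = 1.6154.
Prior odds = 0.1601/1.6154 = 0.0991, so P(H) = 0.0991/(1+0.0991) ≈ 0.09.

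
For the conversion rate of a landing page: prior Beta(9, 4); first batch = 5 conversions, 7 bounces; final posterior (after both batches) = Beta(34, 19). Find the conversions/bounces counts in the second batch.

Because Beta–binomial updating is additive in the counts, the combined data contributed (α_post−α_prior, β_post−β_prior) successes and failures.
Total across both batches: 34−9=25 conversions, 19−4=15 bounces.
Subtract the first batch: 25−5=20 conversions and 15−7=8 bounces.

20 conversions and 8 bounces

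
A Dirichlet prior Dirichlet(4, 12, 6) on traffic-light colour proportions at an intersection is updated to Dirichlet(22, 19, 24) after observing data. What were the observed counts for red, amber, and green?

For a Dirichlet(α) prior with multinomial counts c, the posterior is Dirichlet(α + c) componentwise.
Counts are posterior − prior componentwise: 22−4=18, 19−12=7, 24−6=18.

counts (18, 7, 18)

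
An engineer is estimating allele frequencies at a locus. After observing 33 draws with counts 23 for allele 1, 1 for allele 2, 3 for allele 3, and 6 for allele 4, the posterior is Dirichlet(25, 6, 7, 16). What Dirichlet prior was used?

For a Dirichlet(α) prior with multinomial counts c, the posterior is Dirichlet(α + c) componentwise.
Subtract each count from the matching posterior parameter: 25−23=2, 6−1=5, 7−3=4, 16−6=10.

Dirichlet(2, 5, 4, 10)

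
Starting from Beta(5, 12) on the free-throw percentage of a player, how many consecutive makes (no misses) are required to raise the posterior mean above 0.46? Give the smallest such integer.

After k makes and 0 misses the posterior is Beta(5+k, 12), with mean (5+k)/(5+12+k).
Set (5+k)/(17+k) > 0.46 and solve: k > (0.46·17 − 5)/(1 − 0.46) = 5.222.
The smallest integer exceeding 5.222 is 6, and checking k=6: (11)/(23) = 0.4783 > 0.46.

k = 6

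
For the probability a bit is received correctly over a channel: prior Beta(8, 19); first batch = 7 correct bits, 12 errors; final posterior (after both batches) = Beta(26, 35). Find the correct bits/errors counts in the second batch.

Because Beta–binomial updating is additive in the counts, the combined data contributed (α_post−α_prior, β_post−β_prior) successes and failures.
Total across both batches: 26−8=18 correct bits, 35−19=16 errors.
Subtract the first batch: 18−7=11 correct bits and 16−12=4 errors.

11 correct bits and 4 errors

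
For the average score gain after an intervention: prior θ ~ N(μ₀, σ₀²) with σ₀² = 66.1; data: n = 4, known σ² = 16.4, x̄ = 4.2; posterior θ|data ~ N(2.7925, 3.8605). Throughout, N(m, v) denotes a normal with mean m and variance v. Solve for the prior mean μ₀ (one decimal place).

μ₀ = -19.9

With known observation variance, the Normal–Normal posterior has precision τ_n = τ₀ + n/σ² and mean μ_n = (τ₀μ₀ + (n/σ²)x̄)/τ_n.
Here τ₀ = 1/66.1 = 0.015129 and τ_data = 4/16.4 = 0.243902, so τ_n = 0.259031.
Rearranging for μ₀: μ₀ = (μ_n·τ_n − τ_data·x̄)/τ₀ = (2.7925·0.259031 − 0.243902·4.2) / 0.015129 = -0.301044/0.015129 ≈ -19.9.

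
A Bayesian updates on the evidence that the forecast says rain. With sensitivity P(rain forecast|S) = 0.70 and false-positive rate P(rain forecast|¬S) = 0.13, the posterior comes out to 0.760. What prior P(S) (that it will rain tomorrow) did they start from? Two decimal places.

P(S) = 0.37

Bayes' rule in odds form gives O(S|E) = O(S)·[P(E|S)/P(E|¬S)], hence O(S) = O(S|E)/LR.
Posterior odds = 0.760/(1−0.760) = 3.1667. LR = 0.70/0.13 = 5.3846.
Prior odds = 3.1667/5.3846 = 0.5881, so P(S) = 0.5881/(1+0.5881) ≈ 0.37.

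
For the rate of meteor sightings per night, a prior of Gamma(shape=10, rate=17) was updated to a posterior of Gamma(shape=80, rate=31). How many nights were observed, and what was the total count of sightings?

n = 14 nights with total 70 sightings

Gamma–Poisson conjugacy: posterior shape = α + Σxᵢ, posterior rate = β + n.
Matching: Σxᵢ = 80 − 10 = 70 and n = 31 − 17 = 14.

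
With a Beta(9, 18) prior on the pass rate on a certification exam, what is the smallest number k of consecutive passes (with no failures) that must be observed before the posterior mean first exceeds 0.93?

k = 231

After k passes and 0 failures the posterior is Beta(9+k, 18), with mean (9+k)/(9+18+k).
Set (9+k)/(27+k) > 0.93 and solve: k > (0.93·27 − 9)/(1 − 0.93) = 230.143.
The smallest integer exceeding 230.143 is 231, and checking k=231: (240)/(258) = 0.9302 > 0.93.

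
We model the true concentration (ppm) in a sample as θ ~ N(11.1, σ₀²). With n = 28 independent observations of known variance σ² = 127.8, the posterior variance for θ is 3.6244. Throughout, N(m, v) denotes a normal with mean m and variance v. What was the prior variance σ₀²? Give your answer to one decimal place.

For the Normal–Normal model with known σ², precisions add: τ_n = τ₀ + n/σ².
So 1/σ₀² = 1/3.6244 − 28/127.8 = 0.275908 − 0.219092 = 0.056816.
Hence σ₀² = 1/0.056816 ≈ 17.6.

σ₀² = 17.6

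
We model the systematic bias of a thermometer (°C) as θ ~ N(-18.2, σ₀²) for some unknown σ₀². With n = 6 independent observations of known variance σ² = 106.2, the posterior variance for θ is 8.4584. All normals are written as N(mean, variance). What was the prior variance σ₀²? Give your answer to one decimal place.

σ₀² = 16.2

Posterior precision equals prior precision plus data precision: 1/σ_n² = 1/σ₀² + n/σ².
So 1/σ₀² = 1/8.4584 − 6/106.2 = 0.118226 − 0.056497 = 0.061729.
Hence σ₀² = 1/0.061729 ≈ 16.2.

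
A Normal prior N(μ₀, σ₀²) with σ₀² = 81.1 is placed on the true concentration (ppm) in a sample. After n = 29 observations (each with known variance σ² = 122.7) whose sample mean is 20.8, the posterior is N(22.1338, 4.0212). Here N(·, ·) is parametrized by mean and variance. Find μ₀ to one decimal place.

The posterior mean is a precision-weighted average: μ_n = (τ₀μ₀ + τ_data·x̄)/(τ₀+τ_data), with τ₀=1/σ₀² and τ_data=n/σ².
Here τ₀ = 1/81.1 = 0.012330 and τ_data = 29/122.7 = 0.236349, so τ_n = 0.248679.
Rearranging for μ₀: μ₀ = (μ_n·τ_n − τ_data·x̄)/τ₀ = (22.1338·0.248679 − 0.236349·20.8) / 0.012330 = 0.588152/0.012330 ≈ 47.7.

μ₀ = 47.7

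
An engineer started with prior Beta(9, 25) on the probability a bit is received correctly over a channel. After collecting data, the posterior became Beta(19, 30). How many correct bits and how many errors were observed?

10 correct bits and 5 errors

Under Beta–binomial conjugacy the posterior parameters are (α+s, β+f).
Match parameters: s=19−9=10, f=30−25=5.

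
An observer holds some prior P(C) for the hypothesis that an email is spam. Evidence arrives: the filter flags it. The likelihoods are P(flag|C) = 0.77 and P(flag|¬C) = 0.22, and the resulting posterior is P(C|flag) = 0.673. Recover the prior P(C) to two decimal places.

Bayes' rule in odds form gives O(C|E) = O(C)·[P(E|C)/P(E|¬C)], hence O(C) = O(C|E)/LR.
Posterior odds = 0.673/(1−0.673) = 2.0581. LR = 0.77/0.22 = 3.5000.
Prior odds = 2.0581/3.5000 = 0.5880, so P(C) = 0.5880/(1+0.5880) ≈ 0.37.

P(C) = 0.37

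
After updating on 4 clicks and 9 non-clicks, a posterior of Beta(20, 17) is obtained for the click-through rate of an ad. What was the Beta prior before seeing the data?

Under Beta–binomial conjugacy the posterior parameters are (a+s, b+f).
Subtract the data counts: 20−4=16, 17−9=8.

Beta(16, 8)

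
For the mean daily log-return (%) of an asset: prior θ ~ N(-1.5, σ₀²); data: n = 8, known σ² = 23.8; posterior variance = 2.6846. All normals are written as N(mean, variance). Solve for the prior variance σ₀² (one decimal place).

Posterior precision equals prior precision plus data precision: 1/σ_n² = 1/σ₀² + n/σ².
So 1/σ₀² = 1/2.6846 − 8/23.8 = 0.372495 − 0.336134 = 0.036361.
Hence σ₀² = 1/0.036361 ≈ 27.5.

σ₀² = 27.5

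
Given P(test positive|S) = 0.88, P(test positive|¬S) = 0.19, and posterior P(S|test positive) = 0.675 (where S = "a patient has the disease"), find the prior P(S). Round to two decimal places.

P(S) = 0.31

In odds form, posterior odds = prior odds × likelihood ratio, so prior odds = posterior odds ÷ LR.
Posterior odds = 0.675/(1−0.675) = 2.0769. LR = 0.88/0.19 = 4.6316.
Prior odds = 2.0769/4.6316 = 0.4484, so P(S) = 0.4484/(1+0.4484) ≈ 0.31.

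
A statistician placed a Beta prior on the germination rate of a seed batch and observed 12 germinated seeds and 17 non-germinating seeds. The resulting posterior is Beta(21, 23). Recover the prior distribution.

Beta(9, 6)

Under Beta–binomial conjugacy the posterior parameters are (a+s, b+f).
Subtract the data counts: 21−12=9, 23−17=6.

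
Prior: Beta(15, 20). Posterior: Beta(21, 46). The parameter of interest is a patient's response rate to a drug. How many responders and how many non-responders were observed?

6 responders and 26 non-responders

A Beta(a, b) prior with s successes and f failures in binomial data gives a Beta(a+s, b+f) posterior.
So s = 21 − 15 = 6 and f = 46 − 20 = 26.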